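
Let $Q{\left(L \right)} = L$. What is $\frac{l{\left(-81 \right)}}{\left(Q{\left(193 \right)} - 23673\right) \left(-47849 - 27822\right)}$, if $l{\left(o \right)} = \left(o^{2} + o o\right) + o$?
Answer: $\frac{13041}{1776755080} \approx 7.3398 \cdot 10^{-6}$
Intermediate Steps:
$l{\left(o \right)} = o + 2 o^{2}$ ($l{\left(o \right)} = \left(o^{2} + o^{2}\right) + o = 2 o^{2} + o = o + 2 o^{2}$)
$\frac{l{\left(-81 \right)}}{\left(Q{\left(193 \right)} - 23673\right) \left(-47849 - 27822\right)} = \frac{\left(-81\right) \left(1 + 2 \left(-81\right)\right)}{\left(193 - 23673\right) \left(-47849 - 27822\right)} = \frac{\left(-81\right) \left(1 - 162\right)}{\left(-23480\right) \left(-75671\right)} = \frac{\left(-81\right) \left(-161\right)}{1776755080} = 13041 \cdot \frac{1}{1776755080} = \frac{13041}{1776755080}$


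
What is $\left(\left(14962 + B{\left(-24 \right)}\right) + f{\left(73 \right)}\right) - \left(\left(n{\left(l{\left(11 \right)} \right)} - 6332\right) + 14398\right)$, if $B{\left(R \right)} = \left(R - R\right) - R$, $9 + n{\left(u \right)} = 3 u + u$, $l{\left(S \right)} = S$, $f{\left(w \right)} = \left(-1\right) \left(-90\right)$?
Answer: $6975$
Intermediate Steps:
$f{\left(w \right)} = 90$
$n{\left(u \right)} = -9 + 4 u$ ($n{\left(u \right)} = -9 + \left(3 u + u\right) = -9 + 4 u$)
$B{\left(R \right)} = - R$ ($B{\left(R \right)} = 0 - R = - R$)
$\left(\left(14962 + B{\left(-24 \right)}\right) + f{\left(73 \right)}\right) - \left(\left(n{\left(l{\left(11 \right)} \right)} - 6332\right) + 14398\right) = \left(\left(14962 - -24\right) + 90\right) - \left(\left(\left(-9 + 4 \cdot 11\right) - 6332\right) + 14398\right) = \left(\left(14962 + 24\right) + 90\right) - \left(\left(\left(-9 + 44\right) - 6332\right) + 14398\right) = \left(14986 + 90\right) - \left(\left(35 - 6332\right) + 14398\right) = 15076 - \left(-6297 + 14398\right) = 15076 - 8101 = 6975$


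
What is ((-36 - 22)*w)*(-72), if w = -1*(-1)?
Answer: 4176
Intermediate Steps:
w = 1
((-36 - 22)*w)*(-72) = ((-36 - 22)*1)*(-72) = -58*1*(-72) = -58*(-72) = 4176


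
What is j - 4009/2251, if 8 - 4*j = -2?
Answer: 3237/4502 ≈ 0.71901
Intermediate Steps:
j = 5/2 (j = 2 - ¼*(-2) = 2 + ½ = 5/2 ≈ 2.5000)
j - 4009/2251 = 5/2 - 4009/2251 = 3237/4502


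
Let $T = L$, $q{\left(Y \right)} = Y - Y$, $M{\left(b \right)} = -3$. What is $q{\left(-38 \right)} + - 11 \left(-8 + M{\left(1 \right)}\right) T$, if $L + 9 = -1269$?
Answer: $-154638$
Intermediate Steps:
$L = -1278$ ($L = -9 - 1269 = -1278$)
$q{\left(Y \right)} = 0$
$T = -1278$
$q{\left(-38 \right)} + - 11 \left(-8 + M{\left(1 \right)}\right) T = 0 + - 11 \left(-8 - 3\right) \left(-1278\right) = 0 + \left(-11\right) \left(-11\right) \left(-1278\right) = 0 + 121 \left(-1278\right) = 0 - 154638 = -154638$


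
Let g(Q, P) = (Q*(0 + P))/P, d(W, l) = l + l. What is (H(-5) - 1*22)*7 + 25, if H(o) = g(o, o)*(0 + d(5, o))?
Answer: 221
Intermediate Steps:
d(W, l) = 2*l
g(Q, P) = Q (g(Q, P) = (Q*P)/P = (P*Q)/P = Q)
H(o) = 2*o² (H(o) = o*(0 + 2*o) = o*(2*o) = 2*o²)
(H(-5) - 1*22)*7 + 25 = (2*(-5)² - 1*22)*7 + 25 = (2*25 - 22)*7 + 25 = (50 - 22)*7 + 25 = 28*7 + 25 = 196 + 25 = 221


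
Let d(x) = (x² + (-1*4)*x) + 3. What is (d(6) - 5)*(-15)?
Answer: -150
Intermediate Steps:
d(x) = 3 + x² - 4*x (d(x) = (x² - 4*x) + 3 = 3 + x² - 4*x)
(d(6) - 5)*(-15) = ((3 + 6² - 4*6) - 5)*(-15) = ((3 + 36 - 24) - 5)*(-15) = (15 - 5)*(-15) = 10*(-15) = -150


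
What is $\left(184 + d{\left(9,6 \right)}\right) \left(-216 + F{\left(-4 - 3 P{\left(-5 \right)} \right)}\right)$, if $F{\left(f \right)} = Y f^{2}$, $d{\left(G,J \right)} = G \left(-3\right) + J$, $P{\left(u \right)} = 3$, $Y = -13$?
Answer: $-393319$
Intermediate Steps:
$d{\left(G,J \right)} = J - 3 G$ ($d{\left(G,J \right)} = - 3 G + J = J - 3 G$)
$F{\left(f \right)} = - 13 f^{2}$
$\left(184 + d{\left(9,6 \right)}\right) \left(-216 + F{\left(-4 - 3 P{\left(-5 \right)} \right)}\right) = \left(184 + \left(6 - 27\right)\right) \left(-216 - 13 \left(-4 - 9\right)^{2}\right) = \left(184 - 21\right) \left(-216 - 13 \left(-13\right)^{2}\right) = 163 \left(-216 - 2197\right) = 163 \left(-2413\right) = -393319$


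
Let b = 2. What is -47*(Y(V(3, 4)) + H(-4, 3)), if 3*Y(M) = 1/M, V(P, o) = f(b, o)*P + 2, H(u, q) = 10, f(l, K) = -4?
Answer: -14053/30 ≈ -468.43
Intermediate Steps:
V(P, o) = 2 - 4*P (V(P, o) = -4*P + 2 = 2 - 4*P)
Y(M) = 1/(3*M) (Y(M) = (1/M)/3 = 1/(3*M))
-47*(Y(V(3, 4)) + H(-4, 3)) = -47*(1/(3*(2 - 4*3)) + 10) = -47*(1/(3*(2 - 12)) + 10) = -47*((1/3)/(-10) + 10) = -47*((1/3)*(-1/10) + 10) = -47*(-1/30 + 10) = -47*299/30 = -14053/30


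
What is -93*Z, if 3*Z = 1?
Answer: -31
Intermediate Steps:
Z = 1/3 (Z = (1/3)*1 = 1/3 ≈ 0.33333)
-93*Z = -93*1/3 = -31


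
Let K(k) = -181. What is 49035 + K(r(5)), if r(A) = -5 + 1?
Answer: 48854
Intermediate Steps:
r(A) = -4
49035 + K(r(5)) = 49035 - 181 = 48854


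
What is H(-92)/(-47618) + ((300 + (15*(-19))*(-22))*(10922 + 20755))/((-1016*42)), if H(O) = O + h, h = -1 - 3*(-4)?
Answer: -825846185799/169329608 ≈ -4877.1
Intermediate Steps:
h = 11 (h = -1 + 12 = 11)
H(O) = 11 + O (H(O) = O + 11 = 11 + O)
H(-92)/(-47618) + ((300 + (15*(-19))*(-22))*(10922 + 20755))/((-1016*42)) = (11 - 92)/(-47618) + ((300 + (15*(-19))*(-22))*(10922 + 20755))/((-1016*42)) = -81*(-1/47618) + ((300 - 285*(-22))*31677)/(-42672) = 81/47618 + ((300 + 6270)*31677)*(-1/42672) = 81/47618 + (6570*31677)*(-1/42672) = 81/47618 + 208117890*(-1/42672) = 81/47618 - 34686315/7112 = -825846185799/169329608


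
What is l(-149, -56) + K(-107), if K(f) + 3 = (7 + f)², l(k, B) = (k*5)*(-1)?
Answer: 10742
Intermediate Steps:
l(k, B) = -5*k (l(k, B) = (5*k)*(-1) = -5*k)
K(f) = -3 + (7 + f)²
l(-149, -56) + K(-107) = -5*(-149) + (-3 + (7 - 107)²) = 745 + (-3 + (-100)²) = 745 + (-3 + 10000) = 745 + 9997 = 10742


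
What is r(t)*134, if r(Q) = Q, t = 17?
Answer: 2278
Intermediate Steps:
r(t)*134 = 17*134 = 2278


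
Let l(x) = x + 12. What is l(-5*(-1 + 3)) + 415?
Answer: 417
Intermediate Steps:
l(x) = 12 + x
l(-5*(-1 + 3)) + 415 = (12 - 5*(-1 + 3)) + 415 = (12 - 5*2) + 415 = (12 - 10) + 415 = 2 + 415 = 417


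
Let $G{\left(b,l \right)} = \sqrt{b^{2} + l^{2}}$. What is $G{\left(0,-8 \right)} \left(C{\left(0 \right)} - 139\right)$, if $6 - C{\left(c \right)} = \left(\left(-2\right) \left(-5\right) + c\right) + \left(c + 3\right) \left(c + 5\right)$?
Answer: $-1264$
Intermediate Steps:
$C{\left(c \right)} = -4 - c - \left(3 + c\right) \left(5 + c\right)$ ($C{\left(c \right)} = 6 - \left(\left(\left(-2\right) \left(-5\right) + c\right) + \left(c + 3\right) \left(c + 5\right)\right) = 6 - \left(\left(10 + c\right) + \left(3 + c\right) \left(5 + c\right)\right) = 6 - \left(10 + c + \left(3 + c\right) \left(5 + c\right)\right) = -4 - c - \left(3 + c\right) \left(5 + c\right)$)
$G{\left(0,-8 \right)} \left(C{\left(0 \right)} - 139\right) = \sqrt{0^{2} + \left(-8\right)^{2}} \left(\left(-19 - 0^{2} - 0\right) - 139\right) = \sqrt{0 + 64} \left(\left(-19 - 0 + 0\right) - 139\right) = \sqrt{64} \left(\left(-19 + 0 + 0\right) - 139\right) = 8 \left(-19 - 139\right) = 8 \left(-158\right) = -1264$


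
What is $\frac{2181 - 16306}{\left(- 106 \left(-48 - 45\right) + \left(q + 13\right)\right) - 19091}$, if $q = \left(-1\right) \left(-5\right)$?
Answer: $\frac{2825}{1843} \approx 1.5328$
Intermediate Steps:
$q = 5$
$\frac{2181 - 16306}{\left(- 106 \left(-48 - 45\right) + \left(q + 13\right)\right) - 19091} = \frac{2181 - 16306}{\left(- 106 \left(-48 - 45\right) + \left(5 + 13\right)\right) - 19091} = - \frac{14125}{\left(\left(-106\right) \left(-93\right) + 18\right) - 19091} = - \frac{14125}{\left(9858 + 18\right) - 19091} = - \frac{14125}{9876 - 19091} = - \frac{14125}{-9215} = \left(-14125\right) \left(- \frac{1}{9215}\right) = \frac{2825}{1843}$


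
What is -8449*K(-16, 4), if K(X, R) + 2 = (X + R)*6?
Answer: 625226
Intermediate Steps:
K(X, R) = -2 + 6*R + 6*X (K(X, R) = -2 + (X + R)*6 = -2 + (R + X)*6 = -2 + (6*R + 6*X) = -2 + 6*R + 6*X)
-8449*K(-16, 4) = -8449*(-2 + 6*4 + 6*(-16)) = -8449*(-2 + 24 - 96) = -8449*(-74) = 625226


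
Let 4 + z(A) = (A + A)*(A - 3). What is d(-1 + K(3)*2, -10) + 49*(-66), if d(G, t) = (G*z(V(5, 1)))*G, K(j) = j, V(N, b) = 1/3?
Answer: -30406/9 ≈ -3378.4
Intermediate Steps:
V(N, b) = ⅓
z(A) = -4 + 2*A*(-3 + A) (z(A) = -4 + (A + A)*(A - 3) = -4 + (2*A)*(-3 + A) = -4 + 2*A*(-3 + A))
d(G, t) = -52*G²/9 (d(G, t) = (G*(-4 - 6*⅓ + 2*(⅓)²))*G = (G*(-4 - 2 + 2*(⅑)))*G = (G*(-4 - 2 + 2/9))*G = (G*(-52/9))*G = (-52*G/9)*G = -52*G²/9)
d(-1 + K(3)*2, -10) + 49*(-66) = -52*(-1 + 3*2)²/9 + 49*(-66) = -52*(-1 + 6)²/9 - 3234 = -52/9*5² - 3234 = -52/9*25 - 3234 = -1300/9 - 3234 = -30406/9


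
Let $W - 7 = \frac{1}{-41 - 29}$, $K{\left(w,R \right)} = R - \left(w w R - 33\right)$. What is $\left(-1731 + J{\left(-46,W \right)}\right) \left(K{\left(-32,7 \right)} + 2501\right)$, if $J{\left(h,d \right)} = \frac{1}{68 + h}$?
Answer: $\frac{176200787}{22} \approx 8.0091 \cdot 10^{6}$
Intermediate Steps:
$K{\left(w,R \right)} = 33 + R - R w^{2}$ ($K{\left(w,R \right)} = R - \left(w^{2} R - 33\right) = R - \left(R w^{2} - 33\right) = R - \left(-33 + R w^{2}\right) = 33 + R - R w^{2}$)
$W = \frac{489}{70}$ ($W = 7 + \frac{1}{-41 - 29} = 7 + \frac{1}{-70} = 7 - \frac{1}{70} = \frac{489}{70} \approx 6.9857$)
$\left(-1731 + J{\left(-46,W \right)}\right) \left(K{\left(-32,7 \right)} + 2501\right) = \left(-1731 + \frac{1}{68 - 46}\right) \left(\left(33 + 7 - 7 \left(-32\right)^{2}\right) + 2501\right) = \left(-1731 + \frac{1}{22}\right) \left(\left(33 + 7 - 7 \cdot 1024\right) + 2501\right) = \left(-1731 + \frac{1}{22}\right) \left(\left(33 + 7 - 7168\right) + 2501\right) = - \frac{38081 \left(-7128 + 2501\right)}{22} = \left(- \frac{38081}{22}\right) \left(-4627\right) = \frac{176200787}{22}$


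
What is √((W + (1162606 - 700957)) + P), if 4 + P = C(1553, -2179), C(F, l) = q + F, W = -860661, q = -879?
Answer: I*√398342 ≈ 631.14*I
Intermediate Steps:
C(F, l) = -879 + F
P = 670 (P = -4 + (-879 + 1553) = -4 + 674 = 670)
√((W + (1162606 - 700957)) + P) = √((-860661 + (1162606 - 700957)) + 670) = √((-860661 + 461649) + 670) = √(-399012 + 670) = √(-398342) = I*√398342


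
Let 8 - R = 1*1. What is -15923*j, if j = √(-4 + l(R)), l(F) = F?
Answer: -15923*√3 ≈ -27579.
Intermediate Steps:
R = 7 (R = 8 - 1 = 7)
j = √3 (j = √(-4 + 7) = √3 ≈ 1.7320)
-15923*j = -15923*√3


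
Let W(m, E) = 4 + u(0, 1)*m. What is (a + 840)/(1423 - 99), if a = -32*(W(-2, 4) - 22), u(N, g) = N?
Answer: 354/331 ≈ 1.0695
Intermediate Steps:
W(m, E) = 4 (W(m, E) = 4 + 0*m = 4 + 0 = 4)
a = 576 (a = -32*(4 - 22) = -32*(-18) = 576)
(a + 840)/(1423 - 99) = (576 + 840)/(1423 - 99) = 1416/1324 = 1416*(1/1324) = 354/331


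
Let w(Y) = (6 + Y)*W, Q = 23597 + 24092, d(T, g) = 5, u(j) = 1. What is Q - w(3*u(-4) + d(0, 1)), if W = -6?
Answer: 47773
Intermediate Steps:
Q = 47689
w(Y) = -36 - 6*Y (w(Y) = (6 + Y)*(-6) = -36 - 6*Y)
Q - w(3*u(-4) + d(0, 1)) = 47689 - (-36 - 6*(3*1 + 5)) = 47689 - (-36 - 6*(3 + 5)) = 47689 - (-36 - 6*8) = 47689 - (-36 - 48) = 47689 - 1*(-84) = 47689 + 84 = 47773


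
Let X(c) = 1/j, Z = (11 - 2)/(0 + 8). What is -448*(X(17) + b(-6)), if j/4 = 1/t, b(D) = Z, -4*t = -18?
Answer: -1008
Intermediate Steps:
t = 9/2 (t = -¼*(-18) = 9/2 ≈ 4.5000)
Z = 9/8 ≈ 1.1250
b(D) = 9/8
j = 8/9 (j = 4/(9/2) = 4*(2/9) = 8/9 ≈ 0.88889)
X(c) = 9/8 (X(c) = 1/(8/9) = 9/8)
-448*(X(17) + b(-6)) = -448*(9/8 + 9/8) = -448*9/4 = -1008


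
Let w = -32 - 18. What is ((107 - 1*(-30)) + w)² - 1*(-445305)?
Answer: 452874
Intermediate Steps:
w = -50
((107 - 1*(-30)) + w)² - 1*(-445305) = ((107 - 1*(-30)) - 50)² - 1*(-445305) = ((107 + 30) - 50)² + 445305 = (137 - 50)² + 445305 = 87² + 445305 = 7569 + 445305 = 452874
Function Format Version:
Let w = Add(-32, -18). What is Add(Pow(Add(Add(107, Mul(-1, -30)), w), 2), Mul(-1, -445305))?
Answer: 452874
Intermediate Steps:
w = -50
Add(Pow(Add(Add(107, Mul(-1, -30)), w), 2), Mul(-1, -445305)) = Add(Pow(Add(Add(107, Mul(-1, -30)), -50), 2), Mul(-1, -445305)) = Add(Pow(Add(Add(107, 30), -50), 2), 445305) = Add(Pow(Add(137, -50), 2), 445305) = Add(Pow(87, 2), 445305) = Add(7569, 445305) = 452874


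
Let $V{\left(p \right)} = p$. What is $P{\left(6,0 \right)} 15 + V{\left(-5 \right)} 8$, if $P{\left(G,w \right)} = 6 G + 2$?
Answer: $530$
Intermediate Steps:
$P{\left(G,w \right)} = 2 + 6 G$
$P{\left(6,0 \right)} 15 + V{\left(-5 \right)} 8 = \left(2 + 6 \cdot 6\right) 15 - 40 = \left(2 + 36\right) 15 - 40 = 38 \cdot 15 - 40 = 570 - 40 = 530$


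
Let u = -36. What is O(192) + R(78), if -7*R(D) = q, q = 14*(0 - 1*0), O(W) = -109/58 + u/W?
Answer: -959/464 ≈ -2.0668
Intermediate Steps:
O(W) = -109/58 - 36/W
q = 0 (q = 14*(0 + 0) = 14*0 = 0)
R(D) = 0 (R(D) = -1/7*0 = 0)
O(192) + R(78) = (-109/58 - 36/192) + 0 = (-109/58 - 36*1/192) + 0 = (-109/58 - 3/16) + 0 = -959/464 + 0 = -959/464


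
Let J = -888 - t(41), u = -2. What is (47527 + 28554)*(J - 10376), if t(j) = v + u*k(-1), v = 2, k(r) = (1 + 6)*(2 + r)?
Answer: -856063412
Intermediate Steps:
k(r) = 14 + 7*r (k(r) = 7*(2 + r) = 14 + 7*r)
t(j) = -12 (t(j) = 2 - 2*(14 + 7*(-1)) = 2 - 2*(14 - 7) = 2 - 2*7 = 2 - 14 = -12)
J = -876 (J = -888 - 1*(-12) = -888 + 12 = -876)
(47527 + 28554)*(J - 10376) = (47527 + 28554)*(-876 - 10376) = 76081*(-11252) = -856063412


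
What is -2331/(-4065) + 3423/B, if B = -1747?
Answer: -3280746/2367185 ≈ -1.3859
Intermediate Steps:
-2331/(-4065) + 3423/B = -2331/(-4065) + 3423/(-1747) = -2331*(-1/4065) + 3423*(-1/1747) = 777/1355 - 3423/1747 = -3280746/2367185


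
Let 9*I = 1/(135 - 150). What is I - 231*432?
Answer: -13471921/135 ≈ -99792.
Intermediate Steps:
I = -1/135 (I = 1/(9*(135 - 150)) = (1/9)/(-15) = (1/9)*(-1/15) = -1/135 ≈ -0.0074074)
I - 231*432 = -1/135 - 231*432 = -1/135 - 99792 = -13471921/135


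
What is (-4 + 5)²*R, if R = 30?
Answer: 30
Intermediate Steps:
(-4 + 5)²*R = (-4 + 5)²*30 = 1²*30 = 1*30 = 30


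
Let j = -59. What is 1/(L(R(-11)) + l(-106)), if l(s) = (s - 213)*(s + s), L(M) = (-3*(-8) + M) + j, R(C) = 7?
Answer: 1/67600 ≈ 1.4793e-5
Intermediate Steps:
L(M) = -35 + M (L(M) = (-3*(-8) + M) - 59 = (24 + M) - 59 = -35 + M)
l(s) = 2*s*(-213 + s) (l(s) = (-213 + s)*(2*s) = 2*s*(-213 + s))
1/(L(R(-11)) + l(-106)) = 1/((-35 + 7) + 2*(-106)*(-213 - 106)) = 1/(-28 + 2*(-106)*(-319)) = 1/(-28 + 67628) = 1/67600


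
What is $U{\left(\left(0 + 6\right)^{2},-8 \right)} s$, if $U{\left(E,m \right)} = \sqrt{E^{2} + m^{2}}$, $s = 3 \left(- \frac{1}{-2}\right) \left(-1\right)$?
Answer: $- 6 \sqrt{85} \approx -55.317$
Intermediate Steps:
$s = - \frac{3}{2}$ ($s = 3 \left(\left(-1\right) \left(- \frac{1}{2}\right)\right) \left(-1\right) = 3 \cdot \frac{1}{2} \left(-1\right) = \frac{3}{2} \left(-1\right) = - \frac{3}{2} \approx -1.5$)
$U{\left(\left(0 + 6\right)^{2},-8 \right)} s = \sqrt{\left(\left(0 + 6\right)^{2}\right)^{2} + \left(-8\right)^{2}} \left(- \frac{3}{2}\right) = \sqrt{\left(6^{2}\right)^{2} + 64} \left(- \frac{3}{2}\right) = \sqrt{36^{2} + 64} \left(- \frac{3}{2}\right) = \sqrt{1296 + 64} \left(- \frac{3}{2}\right) = \sqrt{1360} \left(- \frac{3}{2}\right) = 4 \sqrt{85} \left(- \frac{3}{2}\right) = - 6 \sqrt{85}$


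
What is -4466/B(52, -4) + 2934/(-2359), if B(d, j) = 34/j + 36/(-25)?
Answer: 75043786/167489 ≈ 448.05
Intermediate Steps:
B(d, j) = -36/25 + 34/j (B(d, j) = 34/j + 36*(-1/25) = 34/j - 36/25 = -36/25 + 34/j)
-4466/B(52, -4) + 2934/(-2359) = -4466/(-36/25 + 34/(-4)) + 2934/(-2359) = -4466/(-36/25 + 34*(-1/4)) + 2934*(-1/2359) = -4466/(-36/25 - 17/2) - 2934/2359 = -4466/(-497/50) - 2934/2359 = -4466*(-50/497) - 2934/2359 = 31900/71 - 2934/2359 = 75043786/167489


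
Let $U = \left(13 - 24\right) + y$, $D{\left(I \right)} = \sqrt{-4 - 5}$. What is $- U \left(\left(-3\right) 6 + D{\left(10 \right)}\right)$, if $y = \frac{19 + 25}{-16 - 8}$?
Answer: $-231 + \frac{77 i}{2} \approx -231.0 + 38.5 i$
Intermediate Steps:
$y = - \frac{11}{6}$ ($y = \frac{44}{-24} = 44 \left(- \frac{1}{24}\right) = - \frac{11}{6} \approx -1.8333$)
$D{\left(I \right)} = 3 i$ ($D{\left(I \right)} = \sqrt{-9} = 3 i$)
$U = - \frac{77}{6}$ ($U = \left(13 - 24\right) - \frac{11}{6} = -11 - \frac{11}{6} = - \frac{77}{6} \approx -12.833$)
$- U \left(\left(-3\right) 6 + D{\left(10 \right)}\right) = - \frac{\left(-77\right) \left(\left(-3\right) 6 + 3 i\right)}{6} = - \frac{\left(-77\right) \left(-18 + 3 i\right)}{6} = - (231 - \frac{77 i}{2}) = -231 + \frac{77 i}{2}$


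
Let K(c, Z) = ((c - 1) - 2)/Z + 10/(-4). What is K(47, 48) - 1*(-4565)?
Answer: 54761/12 ≈ 4563.4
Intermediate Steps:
K(c, Z) = -5/2 + (-3 + c)/Z (K(c, Z) = ((-1 + c) - 2)/Z + 10*(-1/4) = (-3 + c)/Z - 5/2 = -5/2 + (-3 + c)/Z)
K(47, 48) - 1*(-4565) = (-3 + 47 - 5/2*48)/48 - 1*(-4565) = (-3 + 47 - 120)/48 + 4565 = (1/48)*(-76) + 4565 = -19/12 + 4565 = 54761/12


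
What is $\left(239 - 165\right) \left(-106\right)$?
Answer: $-7844$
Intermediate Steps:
$\left(239 - 165\right) \left(-106\right) = 74 \left(-106\right) = -7844$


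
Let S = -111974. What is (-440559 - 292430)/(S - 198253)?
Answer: 732989/310227 ≈ 2.3628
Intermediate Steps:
(-440559 - 292430)/(S - 198253) = (-440559 - 292430)/(-111974 - 198253) = -732989/(-310227) = -732989*(-1/310227) = 732989/310227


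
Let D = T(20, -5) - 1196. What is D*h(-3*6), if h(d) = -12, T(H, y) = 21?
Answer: 14100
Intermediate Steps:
D = -1175 (D = 21 - 1196 = -1175)
D*h(-3*6) = -1175*(-12) = 14100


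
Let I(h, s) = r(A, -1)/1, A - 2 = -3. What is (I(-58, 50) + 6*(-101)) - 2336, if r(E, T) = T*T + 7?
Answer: -2934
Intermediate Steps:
A = -1 (A = 2 - 3 = -1)
r(E, T) = 7 + T² (r(E, T) = T² + 7 = 7 + T²)
I(h, s) = 8 (I(h, s) = (7 + (-1)²)/1 = (7 + 1)*1 = 8*1 = 8)
(I(-58, 50) + 6*(-101)) - 2336 = (8 + 6*(-101)) - 2336 = (8 - 606) - 2336 = -598 - 2336 = -2934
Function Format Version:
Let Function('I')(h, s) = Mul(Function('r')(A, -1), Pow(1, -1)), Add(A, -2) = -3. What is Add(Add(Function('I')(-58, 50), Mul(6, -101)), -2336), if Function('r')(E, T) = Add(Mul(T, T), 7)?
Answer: -2934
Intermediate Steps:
A = -1 (A = Add(2, -3) = -1)
Function('r')(E, T) = Add(7, Pow(T, 2)) (Function('r')(E, T) = Add(Pow(T, 2), 7) = Add(7, Pow(T, 2)))
Function('I')(h, s) = 8 (Function('I')(h, s) = Mul(Add(7, Pow(-1, 2)), Pow(1, -1)) = Mul(Add(7, 1), 1) = Mul(8, 1) = 8)
Add(Add(Function('I')(-58, 50), Mul(6, -101)), -2336) = Add(Add(8, Mul(6, -101)), -2336) = Add(Add(8, -606), -2336) = Add(-598, -2336) = -2934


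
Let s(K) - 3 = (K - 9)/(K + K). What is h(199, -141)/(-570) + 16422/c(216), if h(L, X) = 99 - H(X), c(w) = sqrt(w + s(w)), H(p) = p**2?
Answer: 3297/95 + 9384*sqrt(645)/215 ≈ 1143.2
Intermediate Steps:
s(K) = 3 + (-9 + K)/(2*K) (s(K) = 3 + (K - 9)/(K + K) = 3 + (-9 + K)/((2*K)) = 3 + (-9 + K)*(1/(2*K)) = 3 + (-9 + K)/(2*K))
c(w) = sqrt(w + (-9 + 7*w)/(2*w))
h(L, X) = 99 - X**2
h(199, -141)/(-570) + 16422/c(216) = (99 - 1*(-141)**2)/(-570) + 16422/((sqrt(14 - 18/216 + 4*216)/2)) = (99 - 1*19881)*(-1/570) + 16422/((sqrt(14 - 18*1/216 + 864)/2)) = (99 - 19881)*(-1/570) + 16422/((sqrt(14 - 1/12 + 864)/2)) = -19782*(-1/570) + 16422/((sqrt(10535/12)/2)) = 3297/95 + 16422/(((7*sqrt(645)/6)/2)) = 3297/95 + 16422/((7*sqrt(645)/12)) = 3297/95 + 16422*(4*sqrt(645)/1505) = 3297/95 + 9384*sqrt(645)/215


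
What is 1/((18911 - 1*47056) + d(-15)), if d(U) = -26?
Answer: -1/28171 ≈ -3.5497e-5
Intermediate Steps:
1/((18911 - 1*47056) + d(-15)) = 1/((18911 - 1*47056) - 26) = 1/((18911 - 47056) - 26) = 1/(-28145 - 26) = 1/(-28171) = -1/28171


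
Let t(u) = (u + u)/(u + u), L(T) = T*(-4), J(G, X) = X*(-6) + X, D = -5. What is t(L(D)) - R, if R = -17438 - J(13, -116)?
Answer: 18019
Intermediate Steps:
J(G, X) = -5*X (J(G, X) = -6*X + X = -5*X)
L(T) = -4*T
t(u) = 1 (t(u) = (2*u)/((2*u)) = (2*u)*(1/(2*u)) = 1)
R = -18018 (R = -17438 - (-5)*(-116) = -17438 - 1*580 = -17438 - 580 = -18018)
t(L(D)) - R = 1 - 1*(-18018) = 1 + 18018 = 18019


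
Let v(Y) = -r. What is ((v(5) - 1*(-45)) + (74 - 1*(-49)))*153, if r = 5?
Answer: 24939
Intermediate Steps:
v(Y) = -5 (v(Y) = -1*5 = -5)
((v(5) - 1*(-45)) + (74 - 1*(-49)))*153 = ((-5 - 1*(-45)) + (74 - 1*(-49)))*153 = ((-5 + 45) + (74 + 49))*153 = (40 + 123)*153 = 163*153 = 24939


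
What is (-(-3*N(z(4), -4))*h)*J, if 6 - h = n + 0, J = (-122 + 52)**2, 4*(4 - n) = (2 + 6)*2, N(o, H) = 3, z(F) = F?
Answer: 264600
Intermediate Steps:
n = 0 (n = 4 - (2 + 6)*2/4 = 4 - 2*2 = 4 - 1/4*16 = 4 - 4 = 0)
J = 4900 (J = (-70)**2 = 4900)
h = 6 (h = 6 - (0 + 0) = 6 - 1*0 = 6 + 0 = 6)
(-(-3*N(z(4), -4))*h)*J = -(-3*3)*6*4900 = -(-9)*6*4900 = -1*(-54)*4900 = 54*4900 = 264600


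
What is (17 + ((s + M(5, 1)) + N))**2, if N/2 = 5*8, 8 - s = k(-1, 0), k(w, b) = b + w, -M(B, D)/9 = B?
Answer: 3721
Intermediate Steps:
M(B, D) = -9*B
s = 9 (s = 8 - (0 - 1) = 8 - 1*(-1) = 8 + 1 = 9)
N = 80 (N = 2*(5*8) = 2*40 = 80)
(17 + ((s + M(5, 1)) + N))**2 = (17 + ((9 - 9*5) + 80))**2 = (17 + ((9 - 45) + 80))**2 = (17 + (-36 + 80))**2 = (17 + 44)**2 = 61**2 = 3721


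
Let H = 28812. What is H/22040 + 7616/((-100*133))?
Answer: 20239/27550 ≈ 0.73463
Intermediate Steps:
H/22040 + 7616/((-100*133)) = 28812/22040 + 7616/((-100*133)) = 28812*(1/22040) + 7616/(-13300) = 7203/5510 + 7616*(-1/13300) = 7203/5510 - 272/475 = 20239/27550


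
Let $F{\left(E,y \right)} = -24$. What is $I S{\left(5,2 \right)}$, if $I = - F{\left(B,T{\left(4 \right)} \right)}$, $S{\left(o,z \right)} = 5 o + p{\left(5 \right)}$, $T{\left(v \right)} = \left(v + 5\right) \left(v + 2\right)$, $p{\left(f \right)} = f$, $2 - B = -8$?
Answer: $720$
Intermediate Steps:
$B = 10$ ($B = 2 - -8 = 2 + 8 = 10$)
$T{\left(v \right)} = \left(2 + v\right) \left(5 + v\right)$ ($T{\left(v \right)} = \left(5 + v\right) \left(2 + v\right) = \left(2 + v\right) \left(5 + v\right)$)
$S{\left(o,z \right)} = 5 + 5 o$ ($S{\left(o,z \right)} = 5 o + 5 = 5 + 5 o$)
$I = 24$ ($I = \left(-1\right) \left(-24\right) = 24$)
$I S{\left(5,2 \right)} = 24 \left(5 + 5 \cdot 5\right) = 24 \left(5 + 25\right) = 24 \cdot 30 = 720$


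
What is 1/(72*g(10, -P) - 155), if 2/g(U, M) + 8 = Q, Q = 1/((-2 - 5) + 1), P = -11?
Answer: -49/8459 ≈ -0.0057926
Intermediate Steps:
Q = -⅙ (Q = 1/(-7 + 1) = 1/(-6) = -⅙ ≈ -0.16667)
g(U, M) = -12/49 (g(U, M) = 2/(-8 - ⅙) = 2/(-49/6) = 2*(-6/49) = -12/49)
1/(72*g(10, -P) - 155) = 1/(72*(-12/49) - 155) = 1/(-864/49 - 155) = 1/(-8459/49) = -49/8459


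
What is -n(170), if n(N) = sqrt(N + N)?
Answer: -2*sqrt(85) ≈ -18.439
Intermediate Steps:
n(N) = sqrt(2)*sqrt(N) (n(N) = sqrt(2*N) = sqrt(2)*sqrt(N))
-n(170) = -sqrt(2)*sqrt(170) = -2*sqrt(85)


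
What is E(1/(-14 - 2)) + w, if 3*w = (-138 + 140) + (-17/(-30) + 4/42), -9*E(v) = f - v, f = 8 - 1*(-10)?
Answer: -627/560 ≈ -1.1196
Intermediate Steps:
f = 18 (f = 8 + 10 = 18)
E(v) = -2 + v/9 (E(v) = -(18 - v)/9 = -2 + v/9)
w = 559/630 (w = ((-138 + 140) + (-17/(-30) + 4/42))/3 = (2 + (-17*(-1/30) + 4*(1/42)))/3 = (2 + (17/30 + 2/21))/3 = (2 + 139/210)/3 = (⅓)*(559/210) = 559/630 ≈ 0.88730)
E(1/(-14 - 2)) + w = (-2 + 1/(9*(-14 - 2))) + 559/630 = (-2 + (⅑)/(-16)) + 559/630 = (-2 + (⅑)*(-1/16)) + 559/630 = (-2 - 1/144) + 559/630 = -289/144 + 559/630 = -627/560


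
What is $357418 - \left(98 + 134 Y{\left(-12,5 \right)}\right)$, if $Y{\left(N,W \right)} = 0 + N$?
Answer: $358928$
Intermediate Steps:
$Y{\left(N,W \right)} = N$
$357418 - \left(98 + 134 Y{\left(-12,5 \right)}\right) = 357418 - -1510 = 357418 + \left(-98 + 1608\right) = 357418 + 1510 = 358928$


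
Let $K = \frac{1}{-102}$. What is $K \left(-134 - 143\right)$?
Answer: $\frac{277}{102} \approx 2.7157$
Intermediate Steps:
$K = - \frac{1}{102} \approx -0.0098039$
$K \left(-134 - 143\right) = - \frac{-134 - 143}{102} = \left(- \frac{1}{102}\right) \left(-277\right) = \frac{277}{102}$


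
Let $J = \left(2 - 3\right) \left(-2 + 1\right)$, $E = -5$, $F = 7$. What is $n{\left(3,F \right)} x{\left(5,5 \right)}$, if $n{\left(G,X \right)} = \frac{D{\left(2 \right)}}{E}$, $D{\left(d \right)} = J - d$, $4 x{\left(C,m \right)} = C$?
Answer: $\frac{1}{4} \approx 0.25$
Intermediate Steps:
$J = 1$ ($J = \left(-1\right) \left(-1\right) = 1$)
$x{\left(C,m \right)} = \frac{C}{4}$
$D{\left(d \right)} = 1 - d$
$n{\left(G,X \right)} = \frac{1}{5}$ ($n{\left(G,X \right)} = \frac{1 - 2}{-5} = \left(1 - 2\right) \left(- \frac{1}{5}\right) = \left(-1\right) \left(- \frac{1}{5}\right) = \frac{1}{5}$)
$n{\left(3,F \right)} x{\left(5,5 \right)} = \frac{\frac{1}{4} \cdot 5}{5} = \frac{1}{5} \cdot \frac{5}{4} = \frac{1}{4}$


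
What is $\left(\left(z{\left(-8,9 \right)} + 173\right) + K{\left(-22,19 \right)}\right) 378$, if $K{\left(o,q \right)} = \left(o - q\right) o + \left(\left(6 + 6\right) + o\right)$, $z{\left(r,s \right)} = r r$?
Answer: $426762$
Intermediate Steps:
$z{\left(r,s \right)} = r^{2}$
$K{\left(o,q \right)} = 12 + o + o \left(o - q\right)$ ($K{\left(o,q \right)} = o \left(o - q\right) + \left(12 + o\right) = 12 + o + o \left(o - q\right)$)
$\left(\left(z{\left(-8,9 \right)} + 173\right) + K{\left(-22,19 \right)}\right) 378 = \left(\left(\left(-8\right)^{2} + 173\right) + \left(12 - 22 + \left(-22\right)^{2} - \left(-22\right) 19\right)\right) 378 = \left(\left(64 + 173\right) + \left(12 - 22 + 484 + 418\right)\right) 378 = \left(237 + 892\right) 378 = 1129 \cdot 378 = 426762$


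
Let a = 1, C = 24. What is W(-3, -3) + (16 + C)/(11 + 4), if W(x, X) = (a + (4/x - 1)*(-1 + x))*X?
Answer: -85/3 ≈ -28.333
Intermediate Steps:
W(x, X) = X*(1 + (-1 + x)*(-1 + 4/x)) (W(x, X) = (1 + (4/x - 1)*(-1 + x))*X = (1 + (-1 + 4/x)*(-1 + x))*X = (1 + (-1 + x)*(-1 + 4/x))*X = X*(1 + (-1 + x)*(-1 + 4/x)))
W(-3, -3) + (16 + C)/(11 + 4) = -3*(-4 - 3*(6 - 1*(-3)))/(-3) + (16 + 24)/(11 + 4) = -3*(-⅓)*(-4 - 3*(6 + 3)) + 40/15 = -3*(-⅓)*(-4 - 3*9) + 40*(1/15) = -3*(-⅓)*(-4 - 27) + 8/3 = -3*(-⅓)*(-31) + 8/3 = -31 + 8/3 = -85/3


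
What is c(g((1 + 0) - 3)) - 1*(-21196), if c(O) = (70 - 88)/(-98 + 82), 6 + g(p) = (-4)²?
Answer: 169577/8 ≈ 21197.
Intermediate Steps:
g(p) = 10 (g(p) = -6 + (-4)² = -6 + 16 = 10)
c(O) = 9/8 (c(O) = -18/(-16) = -18*(-1/16) = 9/8)
c(g((1 + 0) - 3)) - 1*(-21196) = 9/8 - 1*(-21196) = 9/8 + 21196 = 169577/8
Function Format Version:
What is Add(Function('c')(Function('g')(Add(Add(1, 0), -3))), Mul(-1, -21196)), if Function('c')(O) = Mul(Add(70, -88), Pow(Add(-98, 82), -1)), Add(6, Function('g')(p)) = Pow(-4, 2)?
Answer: Rational(169577, 8) ≈ 21197.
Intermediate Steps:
Function('g')(p) = 10 (Function('g')(p) = Add(-6, Pow(-4, 2)) = Add(-6, 16) = 10)
Function('c')(O) = Rational(9, 8) (Function('c')(O) = Mul(-18, Pow(-16, -1)) = Mul(-18, Rational(-1, 16)) = Rational(9, 8))
Add(Function('c')(Function('g')(Add(Add(1, 0), -3))), Mul(-1, -21196)) = Add(Rational(9, 8), Mul(-1, -21196)) = Add(Rational(9, 8), 21196) = Rational(169577, 8)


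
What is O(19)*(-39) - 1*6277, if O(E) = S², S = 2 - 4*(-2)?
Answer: -10177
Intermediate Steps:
S = 10 (S = 2 + 8 = 10)
O(E) = 100 (O(E) = 10² = 100)
O(19)*(-39) - 1*6277 = 100*(-39) - 1*6277 = -3900 - 6277 = -10177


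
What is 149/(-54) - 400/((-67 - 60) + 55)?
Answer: 151/54 ≈ 2.7963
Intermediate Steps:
149/(-54) - 400/((-67 - 60) + 55) = 149*(-1/54) - 400/(-127 + 55) = -149/54 - 400/(-72) = -149/54 - 400*(-1/72) = -149/54 + 50/9 = 151/54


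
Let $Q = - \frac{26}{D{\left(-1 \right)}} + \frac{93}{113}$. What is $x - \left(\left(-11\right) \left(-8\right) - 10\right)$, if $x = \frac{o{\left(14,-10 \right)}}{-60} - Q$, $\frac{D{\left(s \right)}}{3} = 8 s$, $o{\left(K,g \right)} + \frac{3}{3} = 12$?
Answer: $- \frac{135752}{1695} \approx -80.09$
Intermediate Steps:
$o{\left(K,g \right)} = 11$ ($o{\left(K,g \right)} = -1 + 12 = 11$)
$D{\left(s \right)} = 24 s$ ($D{\left(s \right)} = 3 \cdot 8 s = 24 s$)
$Q = \frac{2585}{1356}$ ($Q = - \frac{26}{24 \left(-1\right)} + \frac{93}{113} = - \frac{26}{-24} + 93 \cdot \frac{1}{113} = \left(-26\right) \left(- \frac{1}{24}\right) + \frac{93}{113} = \frac{13}{12} + \frac{93}{113} = \frac{2585}{1356} \approx 1.9063$)
$x = - \frac{3542}{1695}$ ($x = \frac{11}{-60} - \frac{2585}{1356} = 11 \left(- \frac{1}{60}\right) - \frac{2585}{1356} = - \frac{11}{60} - \frac{2585}{1356} = - \frac{3542}{1695} \approx -2.0897$)
$x - \left(\left(-11\right) \left(-8\right) - 10\right) = - \frac{3542}{1695} - \left(\left(-11\right) \left(-8\right) - 10\right) = - \frac{3542}{1695} - \left(88 - 10\right) = - \frac{3542}{1695} - 78 = - \frac{135752}{1695}$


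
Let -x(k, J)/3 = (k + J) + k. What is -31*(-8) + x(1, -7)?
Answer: 263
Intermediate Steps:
x(k, J) = -6*k - 3*J (x(k, J) = -3*((k + J) + k) = -3*((J + k) + k) = -3*(J + 2*k) = -6*k - 3*J)
-31*(-8) + x(1, -7) = -31*(-8) + (-6*1 - 3*(-7)) = 248 + (-6 + 21) = 248 + 15 = 263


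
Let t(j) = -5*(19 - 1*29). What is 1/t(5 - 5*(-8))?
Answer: 1/50 ≈ 0.020000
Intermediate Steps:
t(j) = 50 (t(j) = -5*(19 - 29) = -5*(-10) = 50)
1/t(5 - 5*(-8)) = 1/50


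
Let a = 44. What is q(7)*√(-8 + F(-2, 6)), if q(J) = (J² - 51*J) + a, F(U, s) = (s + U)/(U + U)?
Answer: -792*I ≈ -792.0*I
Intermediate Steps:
F(U, s) = (U + s)/(2*U) (F(U, s) = (U + s)/((2*U)) = (U + s)*(1/(2*U)) = (U + s)/(2*U))
q(J) = 44 + J² - 51*J (q(J) = (J² - 51*J) + 44 = 44 + J² - 51*J)
q(7)*√(-8 + F(-2, 6)) = (44 + 7² - 51*7)*√(-8 + (½)*(-2 + 6)/(-2)) = (44 + 49 - 357)*√(-8 + (½)*(-½)*4) = -264*√(-8 - 1) = -792*I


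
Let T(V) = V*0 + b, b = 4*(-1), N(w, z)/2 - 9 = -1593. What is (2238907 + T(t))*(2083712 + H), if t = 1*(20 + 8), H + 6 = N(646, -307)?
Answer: 4658122769814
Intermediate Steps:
N(w, z) = -3168 (N(w, z) = 18 + 2*(-1593) = 18 - 3186 = -3168)
b = -4
H = -3174 (H = -6 - 3168 = -3174)
t = 28 (t = 1*28 = 28)
T(V) = -4 (T(V) = V*0 - 4 = 0 - 4 = -4)
(2238907 + T(t))*(2083712 + H) = (2238907 - 4)*(2083712 - 3174) = 2238903*2080538 = 4658122769814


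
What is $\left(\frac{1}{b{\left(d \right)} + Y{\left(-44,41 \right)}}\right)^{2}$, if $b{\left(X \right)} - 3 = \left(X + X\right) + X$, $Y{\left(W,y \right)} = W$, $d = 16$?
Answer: $\frac{1}{49} \approx 0.020408$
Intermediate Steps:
$b{\left(X \right)} = 3 + 3 X$ ($b{\left(X \right)} = 3 + \left(\left(X + X\right) + X\right) = 3 + \left(2 X + X\right) = 3 + 3 X$)
$\left(\frac{1}{b{\left(d \right)} + Y{\left(-44,41 \right)}}\right)^{2} = \left(\frac{1}{\left(3 + 3 \cdot 16\right) - 44}\right)^{2} = \left(\frac{1}{\left(3 + 48\right) - 44}\right)^{2} = \left(\frac{1}{51 - 44}\right)^{2} = \left(\frac{1}{7}\right)^{2} = \frac{1}{49}$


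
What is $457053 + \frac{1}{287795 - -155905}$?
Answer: $\frac{202794416101}{443700} \approx 4.5705 \cdot 10^{5}$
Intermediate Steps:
$457053 + \frac{1}{287795 - -155905} = 457053 + \frac{1}{287795 + \left(-56117 + 212022\right)} = 457053 + \frac{1}{287795 + 155905} = 457053 + \frac{1}{443700} = \frac{202794416101}{443700}$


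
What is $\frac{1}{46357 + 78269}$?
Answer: $\frac{1}{124626} \approx 8.024 \cdot 10^{-6}$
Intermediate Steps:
$\frac{1}{46357 + 78269} = \frac{1}{124626}$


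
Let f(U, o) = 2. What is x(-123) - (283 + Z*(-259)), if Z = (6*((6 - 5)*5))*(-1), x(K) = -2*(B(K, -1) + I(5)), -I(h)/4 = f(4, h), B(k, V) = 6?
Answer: -8049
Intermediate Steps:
I(h) = -8 (I(h) = -4*2 = -8)
x(K) = 4 (x(K) = -2*(6 - 8) = -2*(-2) = 4)
Z = -30 (Z = (6*(1*5))*(-1) = (6*5)*(-1) = 30*(-1) = -30)
x(-123) - (283 + Z*(-259)) = 4 - (283 - 30*(-259)) = 4 - (283 + 7770) = 4 - 1*8053 = 4 - 8053 = -8049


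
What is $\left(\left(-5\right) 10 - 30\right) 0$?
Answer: $0$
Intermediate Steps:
$\left(\left(-5\right) 10 - 30\right) 0 = \left(-50 - 30\right) 0 = \left(-80\right) 0 = 0$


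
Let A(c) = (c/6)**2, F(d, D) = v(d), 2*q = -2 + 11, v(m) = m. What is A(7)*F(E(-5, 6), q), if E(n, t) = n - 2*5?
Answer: -245/12 ≈ -20.417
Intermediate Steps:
q = 9/2 (q = (-2 + 11)/2 = (1/2)*9 = 9/2 ≈ 4.5000)
E(n, t) = -10 + n (E(n, t) = n - 10 = -10 + n)
F(d, D) = d
A(c) = c**2/36 (A(c) = (c*(1/6))**2 = (c/6)**2 = c**2/36)
A(7)*F(E(-5, 6), q) = ((1/36)*7**2)*(-10 - 5) = ((1/36)*49)*(-15) = (49/36)*(-15) = -245/12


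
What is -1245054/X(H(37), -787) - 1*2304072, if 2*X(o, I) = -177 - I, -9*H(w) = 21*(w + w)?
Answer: -703987014/305 ≈ -2.3082e+6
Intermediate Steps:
H(w) = -14*w/3 (H(w) = -7*(w + w)/3 = -7*2*w/3 = -14*w/3)
X(o, I) = -177/2 - I/2 (X(o, I) = (-177 - I)/2 = -177/2 - I/2)
-1245054/X(H(37), -787) - 1*2304072 = -1245054/(-177/2 - 1/2*(-787)) - 1*2304072 = -1245054/(-177/2 + 787/2) - 2304072 = -1245054/305 - 2304072 = -703987014/305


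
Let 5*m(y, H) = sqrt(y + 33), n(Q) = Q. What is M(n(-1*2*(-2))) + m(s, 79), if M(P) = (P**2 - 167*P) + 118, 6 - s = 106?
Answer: -534 + I*sqrt(67)/5 ≈ -534.0 + 1.6371*I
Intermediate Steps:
s = -100 (s = 6 - 1*106 = 6 - 106 = -100)
m(y, H) = sqrt(33 + y)/5 (m(y, H) = sqrt(y + 33)/5 = sqrt(33 + y)/5)
M(P) = 118 + P**2 - 167*P
M(n(-1*2*(-2))) + m(s, 79) = (118 + (-1*2*(-2))**2 - 167*(-1*2)*(-2)) + sqrt(33 - 100)/5 = (118 + (-2*(-2))**2 - (-334)*(-2)) + sqrt(-67)/5 = (118 + 4**2 - 167*4) + (I*sqrt(67))/5 = (118 + 16 - 668) + I*sqrt(67)/5 = -534 + I*sqrt(67)/5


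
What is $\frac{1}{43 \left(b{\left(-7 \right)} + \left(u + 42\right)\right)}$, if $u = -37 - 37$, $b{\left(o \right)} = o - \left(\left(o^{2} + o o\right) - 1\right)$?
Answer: $- \frac{1}{5848} \approx -0.000171$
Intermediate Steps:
$b{\left(o \right)} = 1 + o - 2 o^{2}$ ($b{\left(o \right)} = o - \left(\left(o^{2} + o^{2}\right) - 1\right) = o - \left(2 o^{2} - 1\right) = o - \left(-1 + 2 o^{2}\right) = 1 + o - 2 o^{2}$)
$u = -74$
$\frac{1}{43 \left(b{\left(-7 \right)} + \left(u + 42\right)\right)} = \frac{1}{43 \left(\left(1 - 7 - 2 \left(-7\right)^{2}\right) + \left(-74 + 42\right)\right)} = \frac{1}{43 \left(\left(1 - 7 - 98\right) - 32\right)} = \frac{1}{43 \left(-104 - 32\right)} = \frac{1}{43 \left(-136\right)} = \frac{1}{-5848} = - \frac{1}{5848}$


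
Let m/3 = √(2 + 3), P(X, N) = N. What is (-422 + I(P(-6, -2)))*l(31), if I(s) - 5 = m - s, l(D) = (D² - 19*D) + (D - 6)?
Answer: -164755 + 1191*√5 ≈ -1.6209e+5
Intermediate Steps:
l(D) = -6 + D² - 18*D (l(D) = (D² - 19*D) + (-6 + D) = -6 + D² - 18*D)
m = 3*√5 (m = 3*√(2 + 3) = 3*√5 ≈ 6.7082)
I(s) = 5 - s + 3*√5 (I(s) = 5 + (3*√5 - s) = 5 + (-s + 3*√5) = 5 - s + 3*√5)
(-422 + I(P(-6, -2)))*l(31) = (-422 + (5 - 1*(-2) + 3*√5))*(-6 + 31² - 18*31) = (-422 + (5 + 2 + 3*√5))*(-6 + 961 - 558) = (-422 + (7 + 3*√5))*397 = (-415 + 3*√5)*397 = -164755 + 1191*√5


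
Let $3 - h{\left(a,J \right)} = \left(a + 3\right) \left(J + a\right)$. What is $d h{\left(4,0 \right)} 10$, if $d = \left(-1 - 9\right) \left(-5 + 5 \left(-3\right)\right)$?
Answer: $-50000$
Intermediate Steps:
$h{\left(a,J \right)} = 3 - \left(3 + a\right) \left(J + a\right)$ ($h{\left(a,J \right)} = 3 - \left(a + 3\right) \left(J + a\right) = 3 - \left(3 + a\right) \left(J + a\right)$)
$d = 200$ ($d = - 10 \left(-5 - 15\right) = \left(-10\right) \left(-20\right) = 200$)
$d h{\left(4,0 \right)} 10 = 200 \left(3 - 4^{2} - 0 - 12 - 0 \cdot 4\right) 10 = 200 \left(3 - 16 + 0 - 12 + 0\right) 10 = 200 \left(-25\right) 10 = \left(-5000\right) 10 = -50000$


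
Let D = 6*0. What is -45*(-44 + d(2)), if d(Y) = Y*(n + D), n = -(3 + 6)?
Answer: 2790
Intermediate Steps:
n = -9 (n = -1*9 = -9)
D = 0
d(Y) = -9*Y (d(Y) = Y*(-9 + 0) = Y*(-9) = -9*Y)
-45*(-44 + d(2)) = -45*(-44 - 9*2) = -45*(-44 - 18) = -45*(-62) = 2790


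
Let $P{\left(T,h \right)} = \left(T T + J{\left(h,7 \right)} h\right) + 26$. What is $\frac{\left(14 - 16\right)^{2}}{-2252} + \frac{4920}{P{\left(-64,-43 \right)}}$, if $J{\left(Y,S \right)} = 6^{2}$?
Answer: $\frac{461231}{241527} \approx 1.9096$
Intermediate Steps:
$J{\left(Y,S \right)} = 36$
$P{\left(T,h \right)} = 26 + T^{2} + 36 h$ ($P{\left(T,h \right)} = \left(T T + 36 h\right) + 26 = \left(T^{2} + 36 h\right) + 26 = 26 + T^{2} + 36 h$)
$\frac{\left(14 - 16\right)^{2}}{-2252} + \frac{4920}{P{\left(-64,-43 \right)}} = \frac{\left(14 - 16\right)^{2}}{-2252} + \frac{4920}{26 + \left(-64\right)^{2} + 36 \left(-43\right)} = \left(-2\right)^{2} \left(- \frac{1}{2252}\right) + \frac{4920}{26 + 4096 - 1548} = 4 \left(- \frac{1}{2252}\right) + \frac{4920}{2574} = - \frac{1}{563} + 4920 \cdot \frac{1}{2574} = - \frac{1}{563} + \frac{820}{429} = \frac{461231}{241527}$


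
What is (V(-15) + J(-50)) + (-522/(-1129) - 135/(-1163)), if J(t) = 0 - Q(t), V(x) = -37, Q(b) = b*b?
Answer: -3330389998/1313027 ≈ -2536.4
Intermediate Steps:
Q(b) = b**2
J(t) = -t**2 (J(t) = 0 - t**2 = -t**2)
(V(-15) + J(-50)) + (-522/(-1129) - 135/(-1163)) = (-37 - 1*(-50)**2) + (-522/(-1129) - 135/(-1163)) = (-37 - 1*2500) + (-522*(-1/1129) - 135*(-1/1163)) = (-37 - 2500) + (522/1129 + 135/1163) = -2537 + 759501/1313027 = -3330389998/1313027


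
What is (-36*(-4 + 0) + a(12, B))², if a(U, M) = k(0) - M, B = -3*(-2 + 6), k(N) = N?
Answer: 24336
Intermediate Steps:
B = -12 (B = -3*4 = -12)
a(U, M) = -M (a(U, M) = 0 - M = -M)
(-36*(-4 + 0) + a(12, B))² = (-36*(-4 + 0) - 1*(-12))² = (-36*(-4) + 12)² = (144 + 12)² = 156² = 24336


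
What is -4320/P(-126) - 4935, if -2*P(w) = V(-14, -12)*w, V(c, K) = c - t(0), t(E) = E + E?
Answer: -241575/49 ≈ -4930.1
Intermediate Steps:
t(E) = 2*E
V(c, K) = c (V(c, K) = c - 2*0 = c - 1*0 = c + 0 = c)
P(w) = 7*w (P(w) = -(-7)*w = 7*w)
-4320/P(-126) - 4935 = -4320/(7*(-126)) - 4935 = -4320/(-882) - 4935 = -4320*(-1/882) - 4935 = 240/49 - 4935 = -241575/49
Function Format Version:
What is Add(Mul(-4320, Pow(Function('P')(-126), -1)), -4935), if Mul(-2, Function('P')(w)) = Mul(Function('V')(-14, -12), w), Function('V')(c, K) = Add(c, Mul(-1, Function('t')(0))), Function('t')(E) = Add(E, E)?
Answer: Rational(-241575, 49) ≈ -4930.1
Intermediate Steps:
Function('t')(E) = Mul(2, E)
Function('V')(c, K) = c (Function('V')(c, K) = Add(c, Mul(-1, Mul(2, 0))) = Add(c, Mul(-1, 0)) = Add(c, 0) = c)
Function('P')(w) = Mul(7, w) (Function('P')(w) = Mul(Rational(-1, 2), Mul(-14, w)) = Mul(7, w))
Add(Mul(-4320, Pow(Function('P')(-126), -1)), -4935) = Add(Mul(-4320, Pow(Mul(7, -126), -1)), -4935) = Add(Mul(-4320, Pow(-882, -1)), -4935) = Add(Mul(-4320, Rational(-1, 882)), -4935) = Add(Rational(240, 49), -4935) = Rational(-241575, 49)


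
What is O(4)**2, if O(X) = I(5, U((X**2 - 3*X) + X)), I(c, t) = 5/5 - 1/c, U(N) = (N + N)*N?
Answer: 16/25 ≈ 0.64000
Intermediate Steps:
U(N) = 2*N**2 (U(N) = (2*N)*N = 2*N**2)
I(c, t) = 1 - 1/c (I(c, t) = 5*(1/5) - 1/c = 1 - 1/c)
O(X) = 4/5 (O(X) = (-1 + 5)/5 = (1/5)*4 = 4/5)
O(4)**2 = (4/5)**2 = 16/25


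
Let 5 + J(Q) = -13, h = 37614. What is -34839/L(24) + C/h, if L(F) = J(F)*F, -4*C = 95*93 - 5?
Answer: 8083213/100304 ≈ 80.587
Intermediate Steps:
J(Q) = -18 (J(Q) = -5 - 13 = -18)
C = -4415/2 (C = -(95*93 - 5)/4 = -(8835 - 5)/4 = -¼*8830 = -4415/2 ≈ -2207.5)
L(F) = -18*F
-34839/L(24) + C/h = -34839/((-18*24)) - 4415/2/37614 = -34839/(-432) - 4415/2*1/37614 = -34839*(-1/432) - 4415/75228 = 3871/48 - 4415/75228 = 8083213/100304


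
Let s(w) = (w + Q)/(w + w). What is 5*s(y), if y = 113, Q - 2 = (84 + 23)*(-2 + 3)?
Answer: 555/113 ≈ 4.9115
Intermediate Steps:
Q = 109 (Q = 2 + (84 + 23)*(-2 + 3) = 2 + 107*1 = 2 + 107 = 109)
s(w) = (109 + w)/(2*w) (s(w) = (w + 109)/(w + w) = (109 + w)/((2*w)) = (109 + w)*(1/(2*w)) = (109 + w)/(2*w))
5*s(y) = 5*((½)*(109 + 113)/113) = 5*((½)*(1/113)*222) = 5*(111/113) = 555/113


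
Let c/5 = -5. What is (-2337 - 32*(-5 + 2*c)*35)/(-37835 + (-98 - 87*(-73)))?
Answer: -59263/31582 ≈ -1.8765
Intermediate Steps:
c = -25 (c = 5*(-5) = -25)
(-2337 - 32*(-5 + 2*c)*35)/(-37835 + (-98 - 87*(-73))) = (-2337 - 32*(-5 + 2*(-25))*35)/(-37835 + (-98 - 87*(-73))) = (-2337 - 32*(-5 - 50)*35)/(-37835 + (-98 + 6351)) = (-2337 - 32*(-55)*35)/(-37835 + 6253) = (-2337 + 1760*35)/(-31582) = (-2337 + 61600)*(-1/31582) = 59263*(-1/31582) = -59263/31582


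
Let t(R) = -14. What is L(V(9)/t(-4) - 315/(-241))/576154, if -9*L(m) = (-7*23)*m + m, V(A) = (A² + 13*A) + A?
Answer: -202120/485985899 ≈ -0.00041590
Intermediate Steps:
V(A) = A² + 14*A
L(m) = 160*m/9 (L(m) = -((-7*23)*m + m)/9 = -(-161*m + m)/9 = -(-160)*m/9 = 160*m/9)
L(V(9)/t(-4) - 315/(-241))/576154 = (160*((9*(14 + 9))/(-14) - 315/(-241))/9)/576154 = (160*((9*23)*(-1/14) - 315*(-1/241))/9)*(1/576154) = (160*(207*(-1/14) + 315/241)/9)*(1/576154) = (160*(-207/14 + 315/241)/9)*(1/576154) = ((160/9)*(-45477/3374))*(1/576154) = -404240/1687*1/576154 = -202120/485985899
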